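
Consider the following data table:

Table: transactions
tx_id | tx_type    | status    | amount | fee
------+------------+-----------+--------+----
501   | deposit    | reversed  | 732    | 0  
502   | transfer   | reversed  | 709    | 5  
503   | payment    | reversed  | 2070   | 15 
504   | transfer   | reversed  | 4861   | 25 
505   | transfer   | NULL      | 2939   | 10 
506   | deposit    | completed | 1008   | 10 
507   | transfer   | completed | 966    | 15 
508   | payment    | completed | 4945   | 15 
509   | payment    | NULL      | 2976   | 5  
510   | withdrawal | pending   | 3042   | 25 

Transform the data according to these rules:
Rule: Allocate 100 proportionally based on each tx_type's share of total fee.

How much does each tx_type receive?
deposit: 8.0, payment: 28.0, transfer: 44.0, withdrawal: 20.0

Step 1: Calculate total fee = 125
Step 2: Calculate each tx_type's proportion:
  deposit: 10/125 = 8.00% → 8.0
  payment: 35/125 = 28.00% → 28.0
  transfer: 55/125 = 44.00% → 44.0
  withdrawal: 25/125 = 20.00% → 20.0
Step 3: Verify: sum of allocations ≈ 100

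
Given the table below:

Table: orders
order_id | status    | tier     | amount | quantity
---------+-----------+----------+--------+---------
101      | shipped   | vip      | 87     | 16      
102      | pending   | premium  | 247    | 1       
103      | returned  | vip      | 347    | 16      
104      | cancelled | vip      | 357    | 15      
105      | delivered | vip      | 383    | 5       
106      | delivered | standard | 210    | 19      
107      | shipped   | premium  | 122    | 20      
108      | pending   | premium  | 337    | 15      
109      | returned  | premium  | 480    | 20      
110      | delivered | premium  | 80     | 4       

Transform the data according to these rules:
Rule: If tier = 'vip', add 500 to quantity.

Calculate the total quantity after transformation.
2131

Step 1: Count records where tier = 'vip': 4
Step 2: Total bonus added: 4 × 500 = 2000
Step 3: Original sum of quantity: 131
Step 4: Final sum = 131 + 2000 = 2131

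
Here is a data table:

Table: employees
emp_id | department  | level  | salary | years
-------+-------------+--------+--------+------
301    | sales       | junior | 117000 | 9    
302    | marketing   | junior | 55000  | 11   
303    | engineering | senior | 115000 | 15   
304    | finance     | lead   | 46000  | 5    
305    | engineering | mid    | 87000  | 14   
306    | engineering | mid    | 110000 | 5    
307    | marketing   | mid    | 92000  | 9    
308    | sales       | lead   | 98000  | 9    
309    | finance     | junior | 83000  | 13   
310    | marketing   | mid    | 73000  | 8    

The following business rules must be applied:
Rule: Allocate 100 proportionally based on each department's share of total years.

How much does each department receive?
engineering: 34.69, finance: 18.37, marketing: 28.57, sales: 18.37

Step 1: Calculate total years = 98
Step 2: Calculate each department's proportion:
  engineering: 34/98 = 34.69% → 34.69
  finance: 18/98 = 18.37% → 18.37
  marketing: 28/98 = 28.57% → 28.57
  sales: 18/98 = 18.37% → 18.37
Step 3: Verify: sum of allocations ≈ 100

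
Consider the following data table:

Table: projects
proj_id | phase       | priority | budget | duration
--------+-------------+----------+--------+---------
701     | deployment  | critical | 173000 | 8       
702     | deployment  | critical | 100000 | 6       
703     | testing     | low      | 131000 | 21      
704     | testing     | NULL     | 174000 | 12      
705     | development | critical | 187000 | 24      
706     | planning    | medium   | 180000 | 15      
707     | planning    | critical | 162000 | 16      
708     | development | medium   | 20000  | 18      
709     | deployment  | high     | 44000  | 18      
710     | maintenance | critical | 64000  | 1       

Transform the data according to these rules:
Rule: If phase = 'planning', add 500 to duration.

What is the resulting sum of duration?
1139

Step 1: Count records where phase = 'planning': 2
Step 2: Total bonus added: 2 × 500 = 1000
Step 3: Original sum of duration: 139
Step 4: Final sum = 139 + 1000 = 1139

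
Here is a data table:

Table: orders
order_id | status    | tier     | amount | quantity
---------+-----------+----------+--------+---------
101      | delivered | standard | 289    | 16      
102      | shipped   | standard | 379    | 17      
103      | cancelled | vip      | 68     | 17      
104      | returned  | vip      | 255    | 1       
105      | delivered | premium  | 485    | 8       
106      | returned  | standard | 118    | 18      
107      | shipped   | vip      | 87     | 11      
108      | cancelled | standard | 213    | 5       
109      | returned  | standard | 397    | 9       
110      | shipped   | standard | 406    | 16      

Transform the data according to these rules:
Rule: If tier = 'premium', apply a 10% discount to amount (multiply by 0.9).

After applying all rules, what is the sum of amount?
2648.5

Step 1: Records with tier = 'premium' have total amount = 485
Step 2: Apply multiplier: 485 × 0.9 = 436.5
Step 3: Other records total: 2212
Step 4: Final sum = 436.5 + 2212 = 2648.5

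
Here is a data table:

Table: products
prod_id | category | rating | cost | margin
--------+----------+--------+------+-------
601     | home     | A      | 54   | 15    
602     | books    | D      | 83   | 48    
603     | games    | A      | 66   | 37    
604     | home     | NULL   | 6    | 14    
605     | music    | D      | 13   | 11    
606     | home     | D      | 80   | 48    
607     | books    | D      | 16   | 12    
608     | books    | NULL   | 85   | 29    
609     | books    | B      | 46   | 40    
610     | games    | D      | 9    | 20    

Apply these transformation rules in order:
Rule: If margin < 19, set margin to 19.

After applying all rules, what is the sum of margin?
298

Step 1: 4 records have margin < 19
Step 2: These records originally summed to 52
Step 3: After setting to minimum: 4 × 19 = 76
Step 4: Unaffected records sum: 222
Step 5: Final sum = 76 + 222 = 298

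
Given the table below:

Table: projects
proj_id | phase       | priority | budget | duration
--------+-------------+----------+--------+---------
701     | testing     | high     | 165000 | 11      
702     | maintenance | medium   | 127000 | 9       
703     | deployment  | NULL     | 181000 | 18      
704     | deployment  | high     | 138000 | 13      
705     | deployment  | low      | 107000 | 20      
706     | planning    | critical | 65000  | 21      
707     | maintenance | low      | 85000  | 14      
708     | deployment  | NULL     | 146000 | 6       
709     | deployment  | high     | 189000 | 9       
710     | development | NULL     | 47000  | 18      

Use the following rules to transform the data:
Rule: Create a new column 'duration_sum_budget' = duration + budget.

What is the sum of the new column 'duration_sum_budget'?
1250139

Step 1: For each record, compute duration + budget
Example calculations:
  11 + 165000 = 165011
  9 + 127000 = 127009
  18 + 181000 = 181018
  ...
Step 2: Sum all derived values
Step 3: Total = 1250139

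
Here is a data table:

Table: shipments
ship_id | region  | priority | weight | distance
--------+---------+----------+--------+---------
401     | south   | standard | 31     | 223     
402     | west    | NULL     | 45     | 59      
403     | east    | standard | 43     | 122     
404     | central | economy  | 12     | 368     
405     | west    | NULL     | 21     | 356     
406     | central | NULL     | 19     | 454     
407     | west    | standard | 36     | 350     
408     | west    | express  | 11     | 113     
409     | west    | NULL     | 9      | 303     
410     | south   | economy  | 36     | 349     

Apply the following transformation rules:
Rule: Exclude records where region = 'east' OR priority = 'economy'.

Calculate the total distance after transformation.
1858

Step 1: Find records where region = 'east' OR priority = 'economy'
Step 2: 3 records match, summing to 839
Step 3: Original sum: 2697
Step 4: Remaining sum = 2697 - 839 = 1858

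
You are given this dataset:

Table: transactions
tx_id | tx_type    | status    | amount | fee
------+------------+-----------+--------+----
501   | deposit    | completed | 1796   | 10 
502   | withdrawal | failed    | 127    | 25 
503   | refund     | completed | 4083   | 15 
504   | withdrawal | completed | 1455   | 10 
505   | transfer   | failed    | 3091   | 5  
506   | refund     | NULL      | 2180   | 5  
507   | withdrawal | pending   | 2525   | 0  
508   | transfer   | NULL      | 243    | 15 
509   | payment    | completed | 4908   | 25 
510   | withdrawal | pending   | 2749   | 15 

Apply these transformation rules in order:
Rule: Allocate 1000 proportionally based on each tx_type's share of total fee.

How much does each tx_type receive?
deposit: 80.0, payment: 200.0, refund: 160.0, transfer: 160.0, withdrawal: 400.0

Step 1: Calculate total fee = 125
Step 2: Calculate each tx_type's proportion:
  deposit: 10/125 = 8.00% → 80.0
  payment: 25/125 = 20.00% → 200.0
  refund: 20/125 = 16.00% → 160.0
  transfer: 20/125 = 16.00% → 160.0
  withdrawal: 50/125 = 40.00% → 400.0
Step 3: Verify: sum of allocations ≈ 1000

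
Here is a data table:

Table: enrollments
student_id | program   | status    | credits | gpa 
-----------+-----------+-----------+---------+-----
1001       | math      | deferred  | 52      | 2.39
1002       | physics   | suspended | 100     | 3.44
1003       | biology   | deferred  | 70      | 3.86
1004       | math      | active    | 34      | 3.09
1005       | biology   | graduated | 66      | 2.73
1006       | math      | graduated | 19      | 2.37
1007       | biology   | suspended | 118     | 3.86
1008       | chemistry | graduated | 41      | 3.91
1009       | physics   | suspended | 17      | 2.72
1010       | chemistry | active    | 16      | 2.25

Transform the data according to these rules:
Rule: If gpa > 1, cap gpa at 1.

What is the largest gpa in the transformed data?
1

Step 1: Original maximum gpa = 3.91
Step 2: Apply cap at 1
Step 3: 10 records had gpa > 1 and were capped
Step 4: Maximum after transformation = 1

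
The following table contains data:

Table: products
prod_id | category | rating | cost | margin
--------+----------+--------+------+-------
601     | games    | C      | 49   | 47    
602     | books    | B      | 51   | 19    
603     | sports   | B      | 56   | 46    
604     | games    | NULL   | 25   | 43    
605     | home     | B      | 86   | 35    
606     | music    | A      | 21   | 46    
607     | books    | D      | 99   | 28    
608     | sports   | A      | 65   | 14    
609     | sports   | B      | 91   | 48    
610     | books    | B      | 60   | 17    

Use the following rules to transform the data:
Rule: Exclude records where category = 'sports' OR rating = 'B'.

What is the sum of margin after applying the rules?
164

Step 1: Find records where category = 'sports' OR rating = 'B'
Step 2: 6 records match, summing to 179
Step 3: Original sum: 343
Step 4: Remaining sum = 343 - 179 = 164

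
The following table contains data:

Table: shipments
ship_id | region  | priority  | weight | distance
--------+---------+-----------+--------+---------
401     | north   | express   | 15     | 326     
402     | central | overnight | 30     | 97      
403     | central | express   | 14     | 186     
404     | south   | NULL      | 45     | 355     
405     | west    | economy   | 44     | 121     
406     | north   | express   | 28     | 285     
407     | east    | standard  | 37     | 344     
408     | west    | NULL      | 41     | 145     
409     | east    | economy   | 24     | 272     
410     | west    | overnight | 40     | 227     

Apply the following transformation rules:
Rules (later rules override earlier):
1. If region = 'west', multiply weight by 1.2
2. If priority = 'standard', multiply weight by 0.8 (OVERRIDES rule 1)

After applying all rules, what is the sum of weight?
335.6

Step 1: Rule 2 takes priority for records with priority = 'standard'
  - 1 records: 37 × 0.8 = 29.6
Step 2: Rule 1 applies to remaining records with region = 'west'
  - 3 records: 125 × 1.2 = 150.0
Step 3: Other records unchanged: 156
Step 4: Final sum = 29.6 + 150.0 + 156 = 335.6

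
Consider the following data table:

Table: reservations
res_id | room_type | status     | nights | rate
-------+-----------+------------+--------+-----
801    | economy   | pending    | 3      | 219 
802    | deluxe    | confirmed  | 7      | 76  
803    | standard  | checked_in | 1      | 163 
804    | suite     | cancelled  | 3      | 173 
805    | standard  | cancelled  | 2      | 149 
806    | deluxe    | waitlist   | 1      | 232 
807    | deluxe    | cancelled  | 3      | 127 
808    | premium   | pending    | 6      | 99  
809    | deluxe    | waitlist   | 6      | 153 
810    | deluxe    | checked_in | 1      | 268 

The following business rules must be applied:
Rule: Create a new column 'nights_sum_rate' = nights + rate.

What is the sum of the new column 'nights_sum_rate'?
1692

Step 1: For each record, compute nights + rate
Example calculations:
  3 + 219 = 222
  7 + 76 = 83
  1 + 163 = 164
  ...
Step 2: Sum all derived values
Step 3: Total = 1692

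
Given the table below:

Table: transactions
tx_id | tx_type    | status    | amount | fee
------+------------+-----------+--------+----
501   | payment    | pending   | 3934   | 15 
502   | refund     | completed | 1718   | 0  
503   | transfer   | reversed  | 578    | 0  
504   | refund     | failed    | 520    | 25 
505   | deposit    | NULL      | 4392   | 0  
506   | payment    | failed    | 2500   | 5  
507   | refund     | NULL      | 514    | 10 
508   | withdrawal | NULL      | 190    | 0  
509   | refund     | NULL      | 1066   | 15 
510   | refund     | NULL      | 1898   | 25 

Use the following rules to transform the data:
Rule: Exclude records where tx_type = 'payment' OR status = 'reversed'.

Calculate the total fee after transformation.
75

Step 1: Find records where tx_type = 'payment' OR status = 'reversed'
Step 2: 3 records match, summing to 20
Step 3: Original sum: 95
Step 4: Remaining sum = 95 - 20 = 75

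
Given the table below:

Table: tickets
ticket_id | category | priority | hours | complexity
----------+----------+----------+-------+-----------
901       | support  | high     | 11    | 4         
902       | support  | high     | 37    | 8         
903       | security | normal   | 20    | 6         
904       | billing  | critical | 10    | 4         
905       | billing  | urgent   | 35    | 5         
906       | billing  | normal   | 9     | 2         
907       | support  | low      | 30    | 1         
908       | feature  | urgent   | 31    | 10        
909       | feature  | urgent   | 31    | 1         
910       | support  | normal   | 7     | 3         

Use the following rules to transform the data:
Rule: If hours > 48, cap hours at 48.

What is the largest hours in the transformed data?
37

Step 1: Original maximum hours = 37
Step 2: Check cap of 48 against maximum
Step 3: No records exceed the cap (max 37 <= cap 48), so no capping applies
Step 4: Maximum after transformation = 37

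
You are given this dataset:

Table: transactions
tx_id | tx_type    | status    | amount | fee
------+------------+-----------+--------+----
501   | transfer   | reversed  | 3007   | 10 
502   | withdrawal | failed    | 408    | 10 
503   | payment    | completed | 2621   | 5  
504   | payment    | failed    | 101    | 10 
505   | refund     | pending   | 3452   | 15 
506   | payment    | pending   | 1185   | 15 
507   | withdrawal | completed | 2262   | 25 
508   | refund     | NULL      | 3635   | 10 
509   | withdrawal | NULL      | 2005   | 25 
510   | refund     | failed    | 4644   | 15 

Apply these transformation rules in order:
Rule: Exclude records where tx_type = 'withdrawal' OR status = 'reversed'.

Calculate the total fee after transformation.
70

Step 1: Find records where tx_type = 'withdrawal' OR status = 'reversed'
Step 2: 4 records match, summing to 70
Step 3: Original sum: 140
Step 4: Remaining sum = 140 - 70 = 70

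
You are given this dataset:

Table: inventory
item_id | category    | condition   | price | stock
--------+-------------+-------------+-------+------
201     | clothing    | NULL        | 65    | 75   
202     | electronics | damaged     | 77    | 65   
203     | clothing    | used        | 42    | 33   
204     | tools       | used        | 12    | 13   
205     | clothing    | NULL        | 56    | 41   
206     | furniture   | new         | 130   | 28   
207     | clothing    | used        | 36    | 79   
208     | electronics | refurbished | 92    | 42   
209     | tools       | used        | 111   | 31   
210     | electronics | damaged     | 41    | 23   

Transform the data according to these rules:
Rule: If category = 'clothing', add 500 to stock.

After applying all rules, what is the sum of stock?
2430

Step 1: Count records where category = 'clothing': 4
Step 2: Total bonus added: 4 × 500 = 2000
Step 3: Original sum of stock: 430
Step 4: Final sum = 430 + 2000 = 2430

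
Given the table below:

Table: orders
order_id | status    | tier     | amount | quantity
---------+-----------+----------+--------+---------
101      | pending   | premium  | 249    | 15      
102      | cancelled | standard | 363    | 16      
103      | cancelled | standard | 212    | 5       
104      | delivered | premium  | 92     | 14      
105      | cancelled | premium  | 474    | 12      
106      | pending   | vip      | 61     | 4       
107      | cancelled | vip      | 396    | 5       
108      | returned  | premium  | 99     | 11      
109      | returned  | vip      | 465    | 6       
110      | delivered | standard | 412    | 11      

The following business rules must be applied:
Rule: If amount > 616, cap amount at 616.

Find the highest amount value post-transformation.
474

Step 1: Original maximum amount = 474
Step 2: Check cap of 616 against maximum
Step 3: No records exceed the cap (max 474 <= cap 616), so no capping applies
Step 4: Maximum after transformation = 474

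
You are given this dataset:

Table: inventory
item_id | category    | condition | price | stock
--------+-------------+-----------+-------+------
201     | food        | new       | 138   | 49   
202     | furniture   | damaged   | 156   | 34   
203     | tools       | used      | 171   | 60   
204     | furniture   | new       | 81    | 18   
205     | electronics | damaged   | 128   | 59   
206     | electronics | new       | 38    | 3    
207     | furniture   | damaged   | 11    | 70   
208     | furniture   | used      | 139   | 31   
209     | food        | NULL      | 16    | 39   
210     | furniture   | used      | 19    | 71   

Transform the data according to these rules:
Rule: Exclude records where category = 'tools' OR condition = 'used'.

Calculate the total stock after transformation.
272

Step 1: Find records where category = 'tools' OR condition = 'used'
Step 2: 3 records match, summing to 162
Step 3: Original sum: 434
Step 4: Remaining sum = 434 - 162 = 272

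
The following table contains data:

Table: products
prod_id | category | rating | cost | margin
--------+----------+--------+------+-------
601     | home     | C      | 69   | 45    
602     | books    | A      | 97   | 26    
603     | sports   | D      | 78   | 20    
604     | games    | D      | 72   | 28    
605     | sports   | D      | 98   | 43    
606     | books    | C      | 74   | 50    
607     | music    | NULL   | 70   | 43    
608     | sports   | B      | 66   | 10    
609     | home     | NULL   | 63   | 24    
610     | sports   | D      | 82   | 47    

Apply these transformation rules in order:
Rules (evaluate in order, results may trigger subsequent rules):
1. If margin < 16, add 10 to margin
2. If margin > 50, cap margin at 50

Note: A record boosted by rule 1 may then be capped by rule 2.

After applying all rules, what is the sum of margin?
346

Step 1: Apply rule 1 to records with margin < 16
  - 1 records get bonus of 10
  - Of these, 0 records then exceed 50 and get capped
Step 2: Apply rule 2 to records with margin > 50
  - 0 records (original) are capped
Step 3: Calculate final sum = 346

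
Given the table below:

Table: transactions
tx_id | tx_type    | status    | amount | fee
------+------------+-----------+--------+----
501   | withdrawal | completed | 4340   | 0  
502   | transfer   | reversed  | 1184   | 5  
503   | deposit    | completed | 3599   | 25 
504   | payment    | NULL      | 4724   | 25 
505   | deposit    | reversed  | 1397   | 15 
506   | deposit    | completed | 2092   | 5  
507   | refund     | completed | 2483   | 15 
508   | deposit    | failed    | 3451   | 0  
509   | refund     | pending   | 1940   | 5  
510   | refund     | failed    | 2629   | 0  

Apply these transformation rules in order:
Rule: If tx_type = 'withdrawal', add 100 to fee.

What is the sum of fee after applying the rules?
195

Step 1: Count records where tx_type = 'withdrawal': 1
Step 2: Total bonus added: 1 × 100 = 100
Step 3: Original sum of fee: 95
Step 4: Final sum = 95 + 100 = 195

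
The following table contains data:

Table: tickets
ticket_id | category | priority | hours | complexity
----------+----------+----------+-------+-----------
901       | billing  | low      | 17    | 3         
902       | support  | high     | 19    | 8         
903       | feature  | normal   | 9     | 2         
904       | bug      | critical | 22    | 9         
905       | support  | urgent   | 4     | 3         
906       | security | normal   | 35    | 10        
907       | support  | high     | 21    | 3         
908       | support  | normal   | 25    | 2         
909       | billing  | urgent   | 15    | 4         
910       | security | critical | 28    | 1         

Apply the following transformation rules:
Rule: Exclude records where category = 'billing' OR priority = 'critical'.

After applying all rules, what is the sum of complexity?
28

Step 1: Find records where category = 'billing' OR priority = 'critical'
Step 2: 4 records match, summing to 17
Step 3: Original sum: 45
Step 4: Remaining sum = 45 - 17 = 28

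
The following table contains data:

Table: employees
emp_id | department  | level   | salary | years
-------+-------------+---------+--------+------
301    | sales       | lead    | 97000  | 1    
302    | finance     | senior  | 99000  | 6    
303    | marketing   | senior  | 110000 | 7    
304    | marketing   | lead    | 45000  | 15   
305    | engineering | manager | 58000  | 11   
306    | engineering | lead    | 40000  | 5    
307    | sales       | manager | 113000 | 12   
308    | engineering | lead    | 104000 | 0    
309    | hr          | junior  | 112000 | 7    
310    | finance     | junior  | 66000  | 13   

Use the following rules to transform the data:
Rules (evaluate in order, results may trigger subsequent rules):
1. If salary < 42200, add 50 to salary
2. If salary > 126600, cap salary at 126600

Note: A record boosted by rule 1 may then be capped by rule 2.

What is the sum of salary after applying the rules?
844050

Step 1: Apply rule 1 to records with salary < 42200
  - 1 records get bonus of 50
  - Of these, 0 records then exceed 126600 and get capped
Step 2: Apply rule 2 to records with salary > 126600
  - 0 records (original) are capped
Step 3: Calculate final sum = 844050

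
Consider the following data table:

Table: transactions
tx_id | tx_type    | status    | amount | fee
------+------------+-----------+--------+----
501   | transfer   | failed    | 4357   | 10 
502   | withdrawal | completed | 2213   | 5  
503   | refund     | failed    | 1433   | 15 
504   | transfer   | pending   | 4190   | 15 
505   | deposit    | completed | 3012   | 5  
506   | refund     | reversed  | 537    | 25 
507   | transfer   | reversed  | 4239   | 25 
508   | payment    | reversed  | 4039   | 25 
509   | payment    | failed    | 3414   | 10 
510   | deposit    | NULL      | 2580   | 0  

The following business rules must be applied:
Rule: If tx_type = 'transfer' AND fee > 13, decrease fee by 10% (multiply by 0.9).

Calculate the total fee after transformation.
131.0

Step 1: Find records where tx_type = 'transfer' AND fee > 13
Step 2: 2 records match, summing to 40
Step 3: After multiplier: 40 × 0.9 = 36.0
Step 4: Unaffected records sum: 95
Step 5: Final sum = 36.0 + 95 = 131.0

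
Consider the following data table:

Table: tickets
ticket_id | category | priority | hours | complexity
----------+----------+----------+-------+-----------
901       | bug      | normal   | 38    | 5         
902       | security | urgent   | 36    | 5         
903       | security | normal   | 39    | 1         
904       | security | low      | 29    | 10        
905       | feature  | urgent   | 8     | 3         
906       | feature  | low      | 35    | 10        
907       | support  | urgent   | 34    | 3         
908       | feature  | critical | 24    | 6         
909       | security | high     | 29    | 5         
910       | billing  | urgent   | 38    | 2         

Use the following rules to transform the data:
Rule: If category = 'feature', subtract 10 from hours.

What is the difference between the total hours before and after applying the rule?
30

Step 1: Original sum of hours = 310
Step 2: 3 records have category = 'feature'
Step 3: Each affected record changes by -10
Step 4: Total change = 3 × -10 = -30
Step 5: New sum = 310 + -30 = 280
Step 6: Difference = |280 - 310| = 30
        (Sum decreased by 30)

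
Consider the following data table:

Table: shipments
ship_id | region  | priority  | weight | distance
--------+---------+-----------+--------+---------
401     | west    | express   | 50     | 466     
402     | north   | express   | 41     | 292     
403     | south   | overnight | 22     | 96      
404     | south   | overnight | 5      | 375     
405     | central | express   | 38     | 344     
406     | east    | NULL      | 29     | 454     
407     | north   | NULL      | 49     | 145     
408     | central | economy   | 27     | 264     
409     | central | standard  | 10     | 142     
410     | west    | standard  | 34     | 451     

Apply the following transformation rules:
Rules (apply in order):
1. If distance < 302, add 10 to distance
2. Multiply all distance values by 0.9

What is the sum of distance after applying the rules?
2771.1

Step 1: Apply Rule 1 - Add 10 to records with distance < 302
  - 5 records affected: 939 + (5 × 10) = 989
  - Unaffected records: 2090
  - Sum after Rule 1: 3079
Step 2: Apply Rule 2 - Multiply all by 0.9
  - 3079 × 0.9 = 2771.1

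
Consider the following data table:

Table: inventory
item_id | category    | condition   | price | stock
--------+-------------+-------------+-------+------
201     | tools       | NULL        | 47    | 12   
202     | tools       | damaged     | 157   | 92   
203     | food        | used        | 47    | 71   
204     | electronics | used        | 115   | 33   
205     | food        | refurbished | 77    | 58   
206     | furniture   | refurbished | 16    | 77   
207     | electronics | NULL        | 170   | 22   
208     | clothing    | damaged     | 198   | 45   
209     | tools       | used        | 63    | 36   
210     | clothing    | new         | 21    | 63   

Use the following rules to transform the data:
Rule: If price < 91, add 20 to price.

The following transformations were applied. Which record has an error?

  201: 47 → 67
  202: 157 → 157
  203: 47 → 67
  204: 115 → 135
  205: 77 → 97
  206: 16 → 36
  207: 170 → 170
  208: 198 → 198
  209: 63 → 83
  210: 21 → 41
Record 204 has an error. The correct transformed value should be 115, not 135.

Step 1: Check each record against the rule
Step 2: Record 204 has price = 115
Step 3: Since 115 >= 91, the bonus should not have been applied
Step 4: Correct value = 115, but claimed value = 135
Conclusion: Record 204 has the error.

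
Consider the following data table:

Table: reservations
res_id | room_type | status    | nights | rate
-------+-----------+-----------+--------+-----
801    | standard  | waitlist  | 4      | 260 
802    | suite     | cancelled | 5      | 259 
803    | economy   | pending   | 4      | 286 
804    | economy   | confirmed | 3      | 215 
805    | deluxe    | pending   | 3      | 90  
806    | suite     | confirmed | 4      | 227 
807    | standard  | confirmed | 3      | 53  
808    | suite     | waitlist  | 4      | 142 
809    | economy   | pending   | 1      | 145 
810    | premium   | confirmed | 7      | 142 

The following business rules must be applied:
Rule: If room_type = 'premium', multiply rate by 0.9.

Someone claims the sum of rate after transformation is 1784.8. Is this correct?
No, the correct result is 1804.8.

Step 1: Calculate the correct sum after transformation
Step 2: Apply multiplier 0.9 to records where room_type = 'premium'
Step 3: Correct result = 1804.8
Step 4: Claimed result = 1784.8
Step 5: 1804.8 ≠ 1784.8
Conclusion: The claimed result is incorrect. The correct answer is 1804.8.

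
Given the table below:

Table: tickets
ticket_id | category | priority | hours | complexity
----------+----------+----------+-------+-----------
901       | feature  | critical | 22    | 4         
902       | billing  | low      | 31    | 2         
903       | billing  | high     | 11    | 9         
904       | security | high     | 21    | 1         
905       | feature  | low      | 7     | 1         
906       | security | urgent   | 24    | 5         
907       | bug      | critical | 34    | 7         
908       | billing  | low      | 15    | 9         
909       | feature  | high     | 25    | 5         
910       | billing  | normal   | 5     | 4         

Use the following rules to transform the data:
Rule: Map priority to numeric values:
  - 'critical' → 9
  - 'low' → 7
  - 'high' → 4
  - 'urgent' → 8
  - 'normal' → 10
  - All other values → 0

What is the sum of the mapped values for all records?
69

Step 1: Apply mapping to each record
Step 2: Count by status:
  'critical': 2 records × 9 = 18
  'low': 3 records × 7 = 21
  'high': 3 records × 4 = 12
  'urgent': 1 records × 8 = 8
  'normal': 1 records × 10 = 10
Step 3: Sum all mapped values = 69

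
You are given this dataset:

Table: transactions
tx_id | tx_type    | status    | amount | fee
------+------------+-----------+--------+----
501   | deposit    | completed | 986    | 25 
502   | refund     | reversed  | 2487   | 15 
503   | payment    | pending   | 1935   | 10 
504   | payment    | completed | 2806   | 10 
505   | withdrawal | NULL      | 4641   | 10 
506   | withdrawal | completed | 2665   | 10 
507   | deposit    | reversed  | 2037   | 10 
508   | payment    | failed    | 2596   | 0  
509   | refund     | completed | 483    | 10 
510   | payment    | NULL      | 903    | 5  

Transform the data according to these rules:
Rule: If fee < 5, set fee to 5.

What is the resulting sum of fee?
110

Step 1: 1 records have fee < 5
Step 2: These records originally summed to 0
Step 3: After setting to minimum: 1 × 5 = 5
Step 4: Unaffected records sum: 105
Step 5: Final sum = 5 + 105 = 110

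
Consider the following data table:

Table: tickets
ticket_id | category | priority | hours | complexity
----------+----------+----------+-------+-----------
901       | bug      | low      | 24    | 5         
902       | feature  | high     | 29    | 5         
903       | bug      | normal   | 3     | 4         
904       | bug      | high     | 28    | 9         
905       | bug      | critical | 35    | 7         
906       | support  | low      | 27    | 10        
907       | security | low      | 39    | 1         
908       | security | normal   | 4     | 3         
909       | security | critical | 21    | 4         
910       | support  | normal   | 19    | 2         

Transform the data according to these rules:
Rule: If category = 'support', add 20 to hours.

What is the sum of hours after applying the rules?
269

Step 1: Count records where category = 'support': 2
Step 2: Total bonus added: 2 × 20 = 40
Step 3: Original sum of hours: 229
Step 4: Final sum = 229 + 40 = 269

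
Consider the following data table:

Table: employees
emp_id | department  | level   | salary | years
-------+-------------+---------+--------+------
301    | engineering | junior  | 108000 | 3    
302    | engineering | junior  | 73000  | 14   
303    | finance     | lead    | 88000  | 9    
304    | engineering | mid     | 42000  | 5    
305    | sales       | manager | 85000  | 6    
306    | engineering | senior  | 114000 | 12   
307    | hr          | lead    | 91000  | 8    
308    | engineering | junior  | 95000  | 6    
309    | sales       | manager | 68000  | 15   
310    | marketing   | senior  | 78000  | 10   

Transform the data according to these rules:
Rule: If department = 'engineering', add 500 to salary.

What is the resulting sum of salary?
844500

Step 1: Count records where department = 'engineering': 5
Step 2: Total bonus added: 5 × 500 = 2500
Step 3: Original sum of salary: 842000
Step 4: Final sum = 842000 + 2500 = 844500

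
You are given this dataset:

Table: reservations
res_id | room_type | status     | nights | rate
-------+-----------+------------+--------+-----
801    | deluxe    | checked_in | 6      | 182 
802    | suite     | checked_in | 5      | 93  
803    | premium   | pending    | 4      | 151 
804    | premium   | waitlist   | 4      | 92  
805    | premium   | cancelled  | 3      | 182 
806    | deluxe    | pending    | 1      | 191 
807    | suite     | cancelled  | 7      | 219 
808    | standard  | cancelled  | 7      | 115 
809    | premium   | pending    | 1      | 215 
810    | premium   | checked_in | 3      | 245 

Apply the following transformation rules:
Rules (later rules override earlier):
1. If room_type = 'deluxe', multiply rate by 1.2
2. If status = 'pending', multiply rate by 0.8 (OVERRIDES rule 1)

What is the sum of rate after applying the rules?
1610.0

Step 1: Rule 2 takes priority for records with status = 'pending'
  - 3 records: 557 × 0.8 = 445.6
Step 2: Rule 1 applies to remaining records with room_type = 'deluxe'
  - 1 records: 182 × 1.2 = 218.4
Step 3: Other records unchanged: 946
Step 4: Final sum = 445.6 + 218.4 + 946 = 1610.0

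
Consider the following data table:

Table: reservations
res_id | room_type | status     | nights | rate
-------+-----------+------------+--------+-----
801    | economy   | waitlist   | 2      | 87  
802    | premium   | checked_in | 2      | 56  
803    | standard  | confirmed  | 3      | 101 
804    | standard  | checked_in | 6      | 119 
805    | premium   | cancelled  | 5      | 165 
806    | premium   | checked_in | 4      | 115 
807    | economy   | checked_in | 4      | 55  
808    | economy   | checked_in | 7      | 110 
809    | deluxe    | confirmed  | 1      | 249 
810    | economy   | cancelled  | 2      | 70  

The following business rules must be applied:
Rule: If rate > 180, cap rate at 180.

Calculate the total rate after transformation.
1058

Step 1: 1 records have rate > 180
Step 2: These records originally summed to 249
Step 3: After capping: 1 × 180 = 180
Step 4: Unaffected records sum: 878
Step 5: Final sum = 180 + 878 = 1058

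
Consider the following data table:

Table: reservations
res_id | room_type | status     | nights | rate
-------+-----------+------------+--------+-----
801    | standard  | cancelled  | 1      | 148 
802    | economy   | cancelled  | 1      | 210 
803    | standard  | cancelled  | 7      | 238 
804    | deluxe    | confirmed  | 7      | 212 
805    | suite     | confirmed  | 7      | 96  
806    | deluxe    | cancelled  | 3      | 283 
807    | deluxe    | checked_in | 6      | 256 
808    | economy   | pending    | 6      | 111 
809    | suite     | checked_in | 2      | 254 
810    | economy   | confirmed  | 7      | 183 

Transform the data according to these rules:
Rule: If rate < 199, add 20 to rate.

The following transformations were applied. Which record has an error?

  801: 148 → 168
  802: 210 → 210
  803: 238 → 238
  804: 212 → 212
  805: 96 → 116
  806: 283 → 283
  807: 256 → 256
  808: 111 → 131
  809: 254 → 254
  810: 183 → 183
Record 810 has an error. The correct transformed value should be 203, not 183.

Step 1: Check each record against the rule
Step 2: Record 810 has rate = 183
Step 3: Since 183 < 199, the bonus should have been applied
Step 4: Correct value = 203, but claimed value = 183
Conclusion: Record 810 has the error.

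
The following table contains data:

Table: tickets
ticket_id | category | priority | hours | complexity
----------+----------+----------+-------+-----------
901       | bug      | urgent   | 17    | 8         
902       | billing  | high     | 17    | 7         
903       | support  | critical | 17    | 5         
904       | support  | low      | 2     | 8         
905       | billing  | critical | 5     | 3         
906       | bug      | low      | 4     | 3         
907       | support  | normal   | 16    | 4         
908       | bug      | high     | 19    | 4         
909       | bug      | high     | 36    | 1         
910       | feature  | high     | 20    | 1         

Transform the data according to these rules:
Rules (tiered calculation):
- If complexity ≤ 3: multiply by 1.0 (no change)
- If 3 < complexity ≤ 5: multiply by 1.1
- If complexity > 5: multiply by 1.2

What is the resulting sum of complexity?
49.9

Step 1: Tier 1 (complexity ≤ 3): 4 records, sum = 8 × 1.0 = 8.0
Step 2: Tier 2 (3 < complexity ≤ 5): 3 records, sum = 13 × 1.1 = 14.3
Step 3: Tier 3 (complexity > 5): 3 records, sum = 23 × 1.2 = 27.6
Step 4: Final sum = 8.0 + 14.3 + 27.6 = 49.9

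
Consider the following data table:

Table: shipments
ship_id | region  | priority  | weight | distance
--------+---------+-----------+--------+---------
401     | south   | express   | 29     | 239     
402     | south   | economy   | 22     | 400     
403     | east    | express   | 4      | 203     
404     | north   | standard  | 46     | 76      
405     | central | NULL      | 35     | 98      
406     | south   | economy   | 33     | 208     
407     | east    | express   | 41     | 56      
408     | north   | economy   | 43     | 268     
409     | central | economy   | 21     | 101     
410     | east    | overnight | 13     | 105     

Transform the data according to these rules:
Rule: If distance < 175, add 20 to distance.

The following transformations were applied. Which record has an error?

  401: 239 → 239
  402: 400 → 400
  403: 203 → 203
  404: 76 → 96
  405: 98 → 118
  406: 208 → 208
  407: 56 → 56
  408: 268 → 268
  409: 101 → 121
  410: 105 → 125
Record 407 has an error. The correct transformed value should be 76, not 56.

Step 1: Check each record against the rule
Step 2: Record 407 has distance = 56
Step 3: Since 56 < 175, the bonus should have been applied
Step 4: Correct value = 76, but claimed value = 56
Conclusion: Record 407 has the error.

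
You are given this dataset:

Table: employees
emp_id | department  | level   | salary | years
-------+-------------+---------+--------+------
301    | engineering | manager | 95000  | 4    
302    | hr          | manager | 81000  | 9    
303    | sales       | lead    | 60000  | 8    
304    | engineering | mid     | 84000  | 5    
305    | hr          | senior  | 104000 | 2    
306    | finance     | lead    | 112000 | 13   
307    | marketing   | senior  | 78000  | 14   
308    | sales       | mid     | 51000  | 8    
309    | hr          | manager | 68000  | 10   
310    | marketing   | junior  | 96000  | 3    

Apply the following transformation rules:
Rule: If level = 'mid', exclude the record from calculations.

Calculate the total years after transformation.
63

Step 1: Identify records where level = 'mid'
Step 2: The excluded records sum to 13
Step 3: Original total years = 76
Step 4: Remaining total = 76 - 13 = 63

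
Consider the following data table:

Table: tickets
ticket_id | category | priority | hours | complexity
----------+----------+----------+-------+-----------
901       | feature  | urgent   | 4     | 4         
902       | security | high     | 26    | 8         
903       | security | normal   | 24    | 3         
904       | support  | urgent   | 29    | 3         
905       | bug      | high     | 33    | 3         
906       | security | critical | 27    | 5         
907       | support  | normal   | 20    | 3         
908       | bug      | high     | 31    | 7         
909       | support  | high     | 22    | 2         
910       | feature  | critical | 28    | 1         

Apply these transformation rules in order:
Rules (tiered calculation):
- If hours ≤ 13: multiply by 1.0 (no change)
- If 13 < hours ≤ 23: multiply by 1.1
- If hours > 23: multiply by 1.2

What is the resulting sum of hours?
287.8

Step 1: Tier 1 (hours ≤ 13): 1 records, sum = 4 × 1.0 = 4.0
Step 2: Tier 2 (13 < hours ≤ 23): 2 records, sum = 42 × 1.1 = 46.2
Step 3: Tier 3 (hours > 23): 7 records, sum = 198 × 1.2 = 237.6
Step 4: Final sum = 4.0 + 46.2 + 237.6 = 287.8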